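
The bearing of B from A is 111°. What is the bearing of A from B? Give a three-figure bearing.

Back-bearing = 111° + 180° = 291°.

291°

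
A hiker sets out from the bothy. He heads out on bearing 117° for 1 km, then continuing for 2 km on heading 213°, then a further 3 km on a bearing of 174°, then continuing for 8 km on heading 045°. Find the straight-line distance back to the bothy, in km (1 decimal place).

5.8 km

Leg 1 (117°, 1 km): east 1 sin 117° = 0.89, north 1 cos 117° = -0.45
Leg 2 (213°, 2 km): east 2 sin 213° = -1.09, north 2 cos 213° = -1.68
Leg 3 (174°, 3 km): east 3 sin 174° = 0.31, north 3 cos 174° = -2.98
Leg 4 (045°, 8 km): east 8 sin 45° = 5.66, north 8 cos 45° = 5.66
Net: 5.77 east, 0.54 north. Distance = √((5.77)² + (0.54)²) = 5.798 km.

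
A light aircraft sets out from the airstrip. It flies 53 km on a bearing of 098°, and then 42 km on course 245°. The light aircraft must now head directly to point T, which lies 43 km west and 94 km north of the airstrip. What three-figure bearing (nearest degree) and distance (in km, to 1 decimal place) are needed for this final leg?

334°, 132.2 km

Leg 1 (098°, 53 km): east 53 sin 98° = 52.48, north 53 cos 98° = -7.38
Leg 2 (245°, 42 km): east 42 sin 245° = -38.06, north 42 cos 245° = -17.75
Current position: (14.42, -25.13). Target: (-43, 94). Remaining: Δeast = -57.42, Δnorth = 119.13.
Bearing = atan2(-57.42, 119.13) mod 360° = 334.27°; distance = √((-57.42)² + (119.13)²) = 132.242 km.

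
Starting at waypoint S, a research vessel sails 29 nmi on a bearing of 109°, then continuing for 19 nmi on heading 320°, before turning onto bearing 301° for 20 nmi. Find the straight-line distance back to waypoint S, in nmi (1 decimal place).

15.5 nmi

Leg 1 (109°, 29 nmi): east 29 sin 109° = 27.42, north 29 cos 109° = -9.44
Leg 2 (320°, 19 nmi): east 19 sin 320° = -12.21, north 19 cos 320° = 14.55
Leg 3 (301°, 20 nmi): east 20 sin 301° = -17.14, north 20 cos 301° = 10.30
Net: -1.94 east, 15.41 north. Distance = √((-1.94)² + (15.41)²) = 15.535 nmi.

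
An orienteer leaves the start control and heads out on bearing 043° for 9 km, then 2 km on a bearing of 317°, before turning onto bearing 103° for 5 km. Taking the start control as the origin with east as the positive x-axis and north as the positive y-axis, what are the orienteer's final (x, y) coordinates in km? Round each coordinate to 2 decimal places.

(9.65, 6.92)

Leg 1 (043°, 9 km): east 9 sin 43° = 6.14, north 9 cos 43° = 6.58
Leg 2 (317°, 2 km): east 2 sin 317° = -1.36, north 2 cos 317° = 1.46
Leg 3 (103°, 5 km): east 5 sin 103° = 4.87, north 5 cos 103° = -1.12
Summing: 9.65 km east, 6.92 km north → (9.65, 6.92).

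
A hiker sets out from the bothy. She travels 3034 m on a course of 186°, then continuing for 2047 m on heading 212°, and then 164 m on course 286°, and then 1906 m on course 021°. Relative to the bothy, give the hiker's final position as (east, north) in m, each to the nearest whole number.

Leg 1 (186°, 3034 m): east 3034 sin 186° = -317.14, north 3034 cos 186° = -3017.38
Leg 2 (212°, 2047 m): east 2047 sin 212° = -1084.74, north 2047 cos 212° = -1735.95
Leg 3 (286°, 164 m): east 164 sin 286° = -157.65, north 164 cos 286° = 45.20
Leg 4 (021°, 1906 m): east 1906 sin 21° = 683.05, north 1906 cos 21° = 1779.40
Summing: -876.48 m east, -2928.73 m north → (-876, -2929).

(-876, -2929)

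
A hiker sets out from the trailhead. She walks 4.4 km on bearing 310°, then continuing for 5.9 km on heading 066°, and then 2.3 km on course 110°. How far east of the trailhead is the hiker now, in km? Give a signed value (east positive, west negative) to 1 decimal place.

4.2 km

Leg 1 (310°, 4.4 km): east 4.4 sin 310° = -3.37, north 4.4 cos 310° = 2.83
Leg 2 (066°, 5.9 km): east 5.9 sin 66° = 5.39, north 5.9 cos 66° = 2.40
Leg 3 (110°, 2.3 km): east 2.3 sin 110° = 2.16, north 2.3 cos 110° = -0.79
Net east component: 4.18 km.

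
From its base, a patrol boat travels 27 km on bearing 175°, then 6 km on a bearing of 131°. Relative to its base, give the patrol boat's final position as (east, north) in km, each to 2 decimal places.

Leg 1 (175°, 27 km): east 27 sin 175° = 2.35, north 27 cos 175° = -26.90
Leg 2 (131°, 6 km): east 6 sin 131° = 4.53, north 6 cos 131° = -3.94
Summing: 6.88 km east, -30.83 km north → (6.88, -30.83).

(6.88, -30.83)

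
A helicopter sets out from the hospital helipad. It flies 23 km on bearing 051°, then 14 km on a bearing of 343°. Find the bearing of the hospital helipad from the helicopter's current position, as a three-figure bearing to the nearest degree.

206°

Leg 1 (051°, 23 km): east 23 sin 51° = 17.87, north 23 cos 51° = 14.47
Leg 2 (343°, 14 km): east 14 sin 343° = -4.09, north 14 cos 343° = 13.39
Net displacement: 13.78 east, 27.86 north. Direction back to start is (-13.78, -27.86): bearing = atan2(-13.78, -27.86) mod 360° = 206.32° ≈ 206°.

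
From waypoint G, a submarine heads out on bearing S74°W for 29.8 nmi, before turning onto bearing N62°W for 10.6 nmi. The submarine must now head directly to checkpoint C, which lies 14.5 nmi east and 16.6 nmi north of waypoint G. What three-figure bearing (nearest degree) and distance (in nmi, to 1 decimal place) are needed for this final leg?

069°, 56.1 nmi

Leg 1 (S74°W, 29.8 nmi): east 29.8 sin 254° = -28.65, north 29.8 cos 254° = -8.21
Leg 2 (N62°W, 10.6 nmi): east 10.6 sin 298° = -9.36, north 10.6 cos 298° = 4.98
Current position: (-38.00, -3.24). Target: (14.5, 16.6). Remaining: Δeast = 52.50, Δnorth = 19.84.
Bearing = atan2(52.50, 19.84) mod 360° = 69.30°; distance = √((52.50)² + (19.84)²) = 56.127 nmi.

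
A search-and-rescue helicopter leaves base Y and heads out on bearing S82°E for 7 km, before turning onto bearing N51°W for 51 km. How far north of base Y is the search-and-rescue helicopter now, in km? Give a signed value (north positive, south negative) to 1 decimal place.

31.1 km

Leg 1 (S82°E, 7 km): east 7 sin 98° = 6.93, north 7 cos 98° = -0.97
Leg 2 (N51°W, 51 km): east 51 sin 309° = -39.63, north 51 cos 309° = 32.10
Net north component: 31.12 km.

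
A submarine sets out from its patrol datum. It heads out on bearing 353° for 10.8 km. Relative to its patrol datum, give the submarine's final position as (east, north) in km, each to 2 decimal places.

Leg 1 (353°, 10.8 km): east 10.8 sin 353° = -1.32, north 10.8 cos 353° = 10.72
Summing: -1.32 km east, 10.72 km north → (-1.32, 10.72).

(-1.32, 10.72)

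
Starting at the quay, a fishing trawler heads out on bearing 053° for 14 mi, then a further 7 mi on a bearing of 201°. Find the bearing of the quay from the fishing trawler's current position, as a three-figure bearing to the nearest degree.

Leg 1 (053°, 14 mi): east 14 sin 53° = 11.18, north 14 cos 53° = 8.43
Leg 2 (201°, 7 mi): east 7 sin 201° = -2.51, north 7 cos 201° = -6.54
Net displacement: 8.67 east, 1.89 north. Direction back to start is (-8.67, -1.89): bearing = atan2(-8.67, -1.89) mod 360° = 257.70° ≈ 258°.

258°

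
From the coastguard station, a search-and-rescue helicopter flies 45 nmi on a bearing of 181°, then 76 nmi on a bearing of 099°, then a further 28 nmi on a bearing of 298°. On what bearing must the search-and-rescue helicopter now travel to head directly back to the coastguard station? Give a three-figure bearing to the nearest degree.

311°

Leg 1 (181°, 45 nmi): east 45 sin 181° = -0.79, north 45 cos 181° = -44.99
Leg 2 (099°, 76 nmi): east 76 sin 99° = 75.06, north 76 cos 99° = -11.89
Leg 3 (298°, 28 nmi): east 28 sin 298° = -24.72, north 28 cos 298° = 13.15
Net displacement: 49.56 east, -43.74 north. Direction back to start is (-49.56, 43.74): bearing = atan2(-49.56, 43.74) mod 360° = 311.43° ≈ 311°.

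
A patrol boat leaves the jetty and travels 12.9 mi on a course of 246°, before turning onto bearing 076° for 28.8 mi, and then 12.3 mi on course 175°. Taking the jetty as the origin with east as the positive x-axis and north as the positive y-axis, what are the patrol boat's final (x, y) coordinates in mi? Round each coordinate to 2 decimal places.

Leg 1 (246°, 12.9 mi): east 12.9 sin 246° = -11.78, north 12.9 cos 246° = -5.25
Leg 2 (076°, 28.8 mi): east 28.8 sin 76° = 27.94, north 28.8 cos 76° = 6.97
Leg 3 (175°, 12.3 mi): east 12.3 sin 175° = 1.07, north 12.3 cos 175° = -12.25
Summing: 17.23 mi east, -10.53 mi north → (17.23, -10.53).

(17.23, -10.53)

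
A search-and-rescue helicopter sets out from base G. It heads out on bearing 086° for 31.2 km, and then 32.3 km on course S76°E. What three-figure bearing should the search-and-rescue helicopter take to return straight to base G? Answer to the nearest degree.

275°

Leg 1 (086°, 31.2 km): east 31.2 sin 86° = 31.12, north 31.2 cos 86° = 2.18
Leg 2 (S76°E, 32.3 km): east 32.3 sin 104° = 31.34, north 32.3 cos 104° = -7.81
Net displacement: 62.46 east, -5.64 north. Direction back to start is (-62.46, 5.64): bearing = atan2(-62.46, 5.64) mod 360° = 275.16° ≈ 275°.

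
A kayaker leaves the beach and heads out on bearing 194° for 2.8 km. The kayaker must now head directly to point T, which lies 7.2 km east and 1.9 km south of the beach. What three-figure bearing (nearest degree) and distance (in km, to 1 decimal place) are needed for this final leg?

084°, 7.9 km

Leg 1 (194°, 2.8 km): east 2.8 sin 194° = -0.68, north 2.8 cos 194° = -2.72
Current position: (-0.68, -2.72). Target: (7.2, -1.9). Remaining: Δeast = 7.88, Δnorth = 0.82.
Bearing = atan2(7.88, 0.82) mod 360° = 84.08°; distance = √((7.88)² + (0.82)²) = 7.920 km.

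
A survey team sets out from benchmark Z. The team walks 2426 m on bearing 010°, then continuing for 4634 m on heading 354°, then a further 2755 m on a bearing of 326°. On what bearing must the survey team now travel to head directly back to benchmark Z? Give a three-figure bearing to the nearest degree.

Leg 1 (010°, 2426 m): east 2426 sin 10° = 421.27, north 2426 cos 10° = 2389.14
Leg 2 (354°, 4634 m): east 4634 sin 354° = -484.38, north 4634 cos 354° = 4608.61
Leg 3 (326°, 2755 m): east 2755 sin 326° = -1540.58, north 2755 cos 326° = 2284.00
Net displacement: -1603.69 east, 9281.76 north. Direction back to start is (1603.69, -9281.76): bearing = atan2(1603.69, -9281.76) mod 360° = 170.20° ≈ 170°.

170°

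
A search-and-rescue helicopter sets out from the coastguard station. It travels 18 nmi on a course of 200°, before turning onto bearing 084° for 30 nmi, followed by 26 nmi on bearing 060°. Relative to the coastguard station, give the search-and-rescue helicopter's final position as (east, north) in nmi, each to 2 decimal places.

Leg 1 (200°, 18 nmi): east 18 sin 200° = -6.16, north 18 cos 200° = -16.91
Leg 2 (084°, 30 nmi): east 30 sin 84° = 29.84, north 30 cos 84° = 3.14
Leg 3 (060°, 26 nmi): east 26 sin 60° = 22.52, north 26 cos 60° = 13.00
Summing: 46.20 nmi east, -0.78 nmi north → (46.20, -0.78).

(46.20, -0.78)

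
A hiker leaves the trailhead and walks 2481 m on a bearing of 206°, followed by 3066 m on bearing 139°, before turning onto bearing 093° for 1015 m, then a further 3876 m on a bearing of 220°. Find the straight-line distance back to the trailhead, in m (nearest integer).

7586 m

Leg 1 (206°, 2481 m): east 2481 sin 206° = -1087.60, north 2481 cos 206° = -2229.91
Leg 2 (139°, 3066 m): east 3066 sin 139° = 2011.48, north 3066 cos 139° = -2313.94
Leg 3 (093°, 1015 m): east 1015 sin 93° = 1013.61, north 1015 cos 93° = -53.12
Leg 4 (220°, 3876 m): east 3876 sin 220° = -2491.44, north 3876 cos 220° = -2969.19
Net: -553.96 east, -7566.16 north. Distance = √((-553.96)² + (-7566.16)²) = 7586.409 m.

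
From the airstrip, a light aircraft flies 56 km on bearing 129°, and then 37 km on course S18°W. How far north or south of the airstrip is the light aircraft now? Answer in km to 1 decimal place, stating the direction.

70.4 km south

Leg 1 (129°, 56 km): east 56 sin 129° = 43.52, north 56 cos 129° = -35.24
Leg 2 (S18°W, 37 km): east 37 sin 198° = -11.43, north 37 cos 198° = -35.19
Net north component: -70.43 km.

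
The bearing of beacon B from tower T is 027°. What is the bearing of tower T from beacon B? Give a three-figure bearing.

Back-bearing = 027° + 180° = 207°.

207°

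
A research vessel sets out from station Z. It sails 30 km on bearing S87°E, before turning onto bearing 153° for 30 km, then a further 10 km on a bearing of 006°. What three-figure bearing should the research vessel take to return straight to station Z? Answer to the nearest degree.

292°

Leg 1 (S87°E, 30 km): east 30 sin 93° = 29.96, north 30 cos 93° = -1.57
Leg 2 (153°, 30 km): east 30 sin 153° = 13.62, north 30 cos 153° = -26.73
Leg 3 (006°, 10 km): east 10 sin 6° = 1.05, north 10 cos 6° = 9.95
Net displacement: 44.62 east, -18.36 north. Direction back to start is (-44.62, 18.36): bearing = atan2(-44.62, 18.36) mod 360° = 292.36° ≈ 292°.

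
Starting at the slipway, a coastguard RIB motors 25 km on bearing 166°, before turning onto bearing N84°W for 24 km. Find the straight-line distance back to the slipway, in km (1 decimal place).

28.1 km

Leg 1 (166°, 25 km): east 25 sin 166° = 6.05, north 25 cos 166° = -24.26
Leg 2 (N84°W, 24 km): east 24 sin 276° = -23.87, north 24 cos 276° = 2.51
Net: -17.82 east, -21.75 north. Distance = √((-17.82)² + (-21.75)²) = 28.117 km.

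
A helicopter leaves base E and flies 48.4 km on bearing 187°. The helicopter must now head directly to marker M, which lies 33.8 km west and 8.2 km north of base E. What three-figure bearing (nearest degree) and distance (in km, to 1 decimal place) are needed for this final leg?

Leg 1 (187°, 48.4 km): east 48.4 sin 187° = -5.90, north 48.4 cos 187° = -48.04
Current position: (-5.90, -48.04). Target: (-33.8, 8.2). Remaining: Δeast = -27.90, Δnorth = 56.24.
Bearing = atan2(-27.90, 56.24) mod 360° = 333.61°; distance = √((-27.90)² + (56.24)²) = 62.780 km.

334°, 62.8 km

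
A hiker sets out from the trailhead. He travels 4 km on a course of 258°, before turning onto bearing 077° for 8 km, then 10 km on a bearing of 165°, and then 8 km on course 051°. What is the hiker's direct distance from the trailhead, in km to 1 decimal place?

13.2 km

Leg 1 (258°, 4 km): east 4 sin 258° = -3.91, north 4 cos 258° = -0.83
Leg 2 (077°, 8 km): east 8 sin 77° = 7.79, north 8 cos 77° = 1.80
Leg 3 (165°, 10 km): east 10 sin 165° = 2.59, north 10 cos 165° = -9.66
Leg 4 (051°, 8 km): east 8 sin 51° = 6.22, north 8 cos 51° = 5.03
Net: 12.69 east, -3.66 north. Distance = √((12.69)² + (-3.66)²) = 13.204 km.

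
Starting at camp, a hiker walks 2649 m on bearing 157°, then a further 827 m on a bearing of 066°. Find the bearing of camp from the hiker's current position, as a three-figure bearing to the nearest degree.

320°

Leg 1 (157°, 2649 m): east 2649 sin 157° = 1035.05, north 2649 cos 157° = -2438.42
Leg 2 (066°, 827 m): east 827 sin 66° = 755.50, north 827 cos 66° = 336.37
Net displacement: 1790.55 east, -2102.05 north. Direction back to start is (-1790.55, 2102.05): bearing = atan2(-1790.55, 2102.05) mod 360° = 319.58° ≈ 320°.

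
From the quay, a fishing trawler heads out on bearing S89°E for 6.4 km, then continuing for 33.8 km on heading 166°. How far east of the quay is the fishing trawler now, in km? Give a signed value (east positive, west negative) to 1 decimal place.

14.6 km

Leg 1 (S89°E, 6.4 km): east 6.4 sin 91° = 6.40, north 6.4 cos 91° = -0.11
Leg 2 (166°, 33.8 km): east 33.8 sin 166° = 8.18, north 33.8 cos 166° = -32.80
Net east component: 14.58 km.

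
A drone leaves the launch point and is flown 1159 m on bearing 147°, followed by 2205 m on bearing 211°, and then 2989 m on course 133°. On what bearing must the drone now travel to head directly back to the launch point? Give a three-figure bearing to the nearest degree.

341°

Leg 1 (147°, 1159 m): east 1159 sin 147° = 631.24, north 1159 cos 147° = -972.02
Leg 2 (211°, 2205 m): east 2205 sin 211° = -1135.66, north 2205 cos 211° = -1890.05
Leg 3 (133°, 2989 m): east 2989 sin 133° = 2186.02, north 2989 cos 133° = -2038.49
Net displacement: 1681.59 east, -4900.57 north. Direction back to start is (-1681.59, 4900.57): bearing = atan2(-1681.59, 4900.57) mod 360° = 341.06° ≈ 341°.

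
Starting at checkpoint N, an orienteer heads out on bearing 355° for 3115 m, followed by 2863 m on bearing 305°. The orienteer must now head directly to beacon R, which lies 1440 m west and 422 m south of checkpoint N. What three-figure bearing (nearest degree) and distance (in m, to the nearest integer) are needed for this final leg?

Leg 1 (355°, 3115 m): east 3115 sin 355° = -271.49, north 3115 cos 355° = 3103.15
Leg 2 (305°, 2863 m): east 2863 sin 305° = -2345.23, north 2863 cos 305° = 1642.15
Current position: (-2616.72, 4745.30). Target: (-1440, -422). Remaining: Δeast = 1176.72, Δnorth = -5167.30.
Bearing = atan2(1176.72, -5167.30) mod 360° = 167.17°; distance = √((1176.72)² + (-5167.30)²) = 5299.587 m.

167°, 5300 m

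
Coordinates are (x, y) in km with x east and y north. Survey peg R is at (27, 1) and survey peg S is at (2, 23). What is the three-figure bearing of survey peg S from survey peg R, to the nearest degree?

Δeast = 2 − 27 = -25.00; Δnorth = 23 − 1 = 22.00.
Bearing = atan2(Δeast, Δnorth) mod 360° = 311.35° ≈ 311°.

311°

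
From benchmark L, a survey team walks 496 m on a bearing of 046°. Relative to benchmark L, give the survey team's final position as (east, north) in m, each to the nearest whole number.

(357, 345)

Leg 1 (046°, 496 m): east 496 sin 46° = 356.79, north 496 cos 46° = 344.55
Summing: 356.79 m east, 344.55 m north → (357, 345).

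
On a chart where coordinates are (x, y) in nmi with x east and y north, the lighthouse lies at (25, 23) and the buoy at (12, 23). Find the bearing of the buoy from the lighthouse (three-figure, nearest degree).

270°

Δeast = 12 − 25 = -13.00; Δnorth = 23 − 23 = 0.00.
Bearing = atan2(Δeast, Δnorth) mod 360° = 270.00° ≈ 270°.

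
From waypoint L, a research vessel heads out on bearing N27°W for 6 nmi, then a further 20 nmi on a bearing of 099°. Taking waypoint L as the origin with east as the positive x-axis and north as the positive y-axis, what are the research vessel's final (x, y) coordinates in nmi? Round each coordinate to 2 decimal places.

Leg 1 (N27°W, 6 nmi): east 6 sin 333° = -2.72, north 6 cos 333° = 5.35
Leg 2 (099°, 20 nmi): east 20 sin 99° = 19.75, north 20 cos 99° = -3.13
Summing: 17.03 nmi east, 2.22 nmi north → (17.03, 2.22).

(17.03, 2.22)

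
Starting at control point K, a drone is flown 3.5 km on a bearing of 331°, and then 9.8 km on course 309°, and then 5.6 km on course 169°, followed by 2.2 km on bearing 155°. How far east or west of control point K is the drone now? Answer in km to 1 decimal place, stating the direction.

7.3 km west

Leg 1 (331°, 3.5 km): east 3.5 sin 331° = -1.70, north 3.5 cos 331° = 3.06
Leg 2 (309°, 9.8 km): east 9.8 sin 309° = -7.62, north 9.8 cos 309° = 6.17
Leg 3 (169°, 5.6 km): east 5.6 sin 169° = 1.07, north 5.6 cos 169° = -5.50
Leg 4 (155°, 2.2 km): east 2.2 sin 155° = 0.93, north 2.2 cos 155° = -1.99
Net east component: -7.31 km.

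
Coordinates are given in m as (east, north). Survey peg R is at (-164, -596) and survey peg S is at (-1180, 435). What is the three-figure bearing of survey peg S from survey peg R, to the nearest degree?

Δeast = -1180 − -164 = -1016.00; Δnorth = 435 − -596 = 1031.00.
Bearing = atan2(Δeast, Δnorth) mod 360° = 315.42° ≈ 315°.

315°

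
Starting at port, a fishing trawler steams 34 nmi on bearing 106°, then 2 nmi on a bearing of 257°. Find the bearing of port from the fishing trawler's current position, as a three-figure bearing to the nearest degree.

Leg 1 (106°, 34 nmi): east 34 sin 106° = 32.68, north 34 cos 106° = -9.37
Leg 2 (257°, 2 nmi): east 2 sin 257° = -1.95, north 2 cos 257° = -0.45
Net displacement: 30.73 east, -9.82 north. Direction back to start is (-30.73, 9.82): bearing = atan2(-30.73, 9.82) mod 360° = 287.72° ≈ 288°.

288°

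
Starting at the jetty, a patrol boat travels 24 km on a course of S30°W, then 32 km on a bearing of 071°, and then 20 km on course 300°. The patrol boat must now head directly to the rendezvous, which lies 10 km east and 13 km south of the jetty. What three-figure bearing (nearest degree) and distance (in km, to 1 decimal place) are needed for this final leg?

Leg 1 (S30°W, 24 km): east 24 sin 210° = -12.00, north 24 cos 210° = -20.78
Leg 2 (071°, 32 km): east 32 sin 71° = 30.26, north 32 cos 71° = 10.42
Leg 3 (300°, 20 km): east 20 sin 300° = -17.32, north 20 cos 300° = 10.00
Current position: (0.94, -0.37). Target: (10, -13). Remaining: Δeast = 9.06, Δnorth = -12.63.
Bearing = atan2(9.06, -12.63) mod 360° = 144.34°; distance = √((9.06)² + (-12.63)²) = 15.549 km.

144°, 15.5 km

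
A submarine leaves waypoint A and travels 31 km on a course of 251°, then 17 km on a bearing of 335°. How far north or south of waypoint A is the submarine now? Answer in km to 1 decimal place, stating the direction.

Leg 1 (251°, 31 km): east 31 sin 251° = -29.31, north 31 cos 251° = -10.09
Leg 2 (335°, 17 km): east 17 sin 335° = -7.18, north 17 cos 335° = 15.41
Net north component: 5.31 km.

5.3 km north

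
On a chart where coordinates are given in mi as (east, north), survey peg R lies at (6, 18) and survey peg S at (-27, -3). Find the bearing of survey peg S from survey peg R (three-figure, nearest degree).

Δeast = -27 − 6 = -33.00; Δnorth = -3 − 18 = -21.00.
Bearing = atan2(Δeast, Δnorth) mod 360° = 237.53° ≈ 238°.

238°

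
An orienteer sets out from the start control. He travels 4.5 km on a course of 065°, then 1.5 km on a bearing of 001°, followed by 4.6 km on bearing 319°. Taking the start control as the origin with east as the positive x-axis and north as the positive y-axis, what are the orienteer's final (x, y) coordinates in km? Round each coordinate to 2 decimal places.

Leg 1 (065°, 4.5 km): east 4.5 sin 65° = 4.08, north 4.5 cos 65° = 1.90
Leg 2 (001°, 1.5 km): east 1.5 sin 1° = 0.03, north 1.5 cos 1° = 1.50
Leg 3 (319°, 4.6 km): east 4.6 sin 319° = -3.02, north 4.6 cos 319° = 3.47
Summing: 1.09 km east, 6.87 km north → (1.09, 6.87).

(1.09, 6.87)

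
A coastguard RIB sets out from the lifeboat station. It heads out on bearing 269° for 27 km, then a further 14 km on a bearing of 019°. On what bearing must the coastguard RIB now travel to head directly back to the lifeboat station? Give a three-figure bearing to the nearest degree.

Leg 1 (269°, 27 km): east 27 sin 269° = -27.00, north 27 cos 269° = -0.47
Leg 2 (019°, 14 km): east 14 sin 19° = 4.56, north 14 cos 19° = 13.24
Net displacement: -22.44 east, 12.77 north. Direction back to start is (22.44, -12.77): bearing = atan2(22.44, -12.77) mod 360° = 119.64° ≈ 120°.

120°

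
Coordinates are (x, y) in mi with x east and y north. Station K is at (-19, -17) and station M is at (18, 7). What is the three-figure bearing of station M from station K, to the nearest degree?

057°

Δeast = 18 − -19 = 37.00; Δnorth = 7 − -17 = 24.00.
Bearing = atan2(Δeast, Δnorth) mod 360° = 57.03° ≈ 057°.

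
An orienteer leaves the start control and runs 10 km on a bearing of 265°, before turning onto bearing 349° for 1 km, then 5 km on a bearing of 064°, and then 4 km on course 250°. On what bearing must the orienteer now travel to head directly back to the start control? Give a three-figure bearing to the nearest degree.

Leg 1 (265°, 10 km): east 10 sin 265° = -9.96, north 10 cos 265° = -0.87
Leg 2 (349°, 1 km): east 1 sin 349° = -0.19, north 1 cos 349° = 0.98
Leg 3 (064°, 5 km): east 5 sin 64° = 4.49, north 5 cos 64° = 2.19
Leg 4 (250°, 4 km): east 4 sin 250° = -3.76, north 4 cos 250° = -1.37
Net displacement: -9.42 east, 0.93 north. Direction back to start is (9.42, -0.93): bearing = atan2(9.42, -0.93) mod 360° = 95.66° ≈ 096°.

096°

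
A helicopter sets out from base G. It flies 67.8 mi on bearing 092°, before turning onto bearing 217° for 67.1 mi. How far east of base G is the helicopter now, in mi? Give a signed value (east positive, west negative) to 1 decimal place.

Leg 1 (092°, 67.8 mi): east 67.8 sin 92° = 67.76, north 67.8 cos 92° = -2.37
Leg 2 (217°, 67.1 mi): east 67.1 sin 217° = -40.38, north 67.1 cos 217° = -53.59
Net east component: 27.38 mi.

27.4 mi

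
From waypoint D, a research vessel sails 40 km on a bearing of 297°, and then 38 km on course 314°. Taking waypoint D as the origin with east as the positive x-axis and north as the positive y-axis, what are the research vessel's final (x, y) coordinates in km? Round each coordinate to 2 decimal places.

(-62.98, 44.56)

Leg 1 (297°, 40 km): east 40 sin 297° = -35.64, north 40 cos 297° = 18.16
Leg 2 (314°, 38 km): east 38 sin 314° = -27.33, north 38 cos 314° = 26.40
Summing: -62.98 km east, 44.56 km north → (-62.98, 44.56).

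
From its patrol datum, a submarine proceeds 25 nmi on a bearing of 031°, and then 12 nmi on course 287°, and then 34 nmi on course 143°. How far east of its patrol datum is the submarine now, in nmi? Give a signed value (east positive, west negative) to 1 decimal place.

21.9 nmi

Leg 1 (031°, 25 nmi): east 25 sin 31° = 12.88, north 25 cos 31° = 21.43
Leg 2 (287°, 12 nmi): east 12 sin 287° = -11.48, north 12 cos 287° = 3.51
Leg 3 (143°, 34 nmi): east 34 sin 143° = 20.46, north 34 cos 143° = -27.15
Net east component: 21.86 nmi.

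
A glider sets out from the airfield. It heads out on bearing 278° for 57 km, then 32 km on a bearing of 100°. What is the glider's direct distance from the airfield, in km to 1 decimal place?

Leg 1 (278°, 57 km): east 57 sin 278° = -56.45, north 57 cos 278° = 7.93
Leg 2 (100°, 32 km): east 32 sin 100° = 31.51, north 32 cos 100° = -5.56
Net: -24.93 east, 2.38 north. Distance = √((-24.93)² + (2.38)²) = 25.044 km.

25.0 km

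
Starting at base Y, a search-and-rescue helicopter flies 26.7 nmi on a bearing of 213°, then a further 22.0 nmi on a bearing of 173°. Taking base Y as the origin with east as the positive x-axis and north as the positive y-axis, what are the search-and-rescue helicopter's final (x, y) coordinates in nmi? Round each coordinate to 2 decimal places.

(-11.86, -44.23)

Leg 1 (213°, 26.7 nmi): east 26.7 sin 213° = -14.54, north 26.7 cos 213° = -22.39
Leg 2 (173°, 22.0 nmi): east 22.0 sin 173° = 2.68, north 22.0 cos 173° = -21.84
Summing: -11.86 nmi east, -44.23 nmi north → (-11.86, -44.23).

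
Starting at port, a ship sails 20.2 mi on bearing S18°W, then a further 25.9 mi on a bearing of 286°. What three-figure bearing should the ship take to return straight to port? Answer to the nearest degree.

069°

Leg 1 (S18°W, 20.2 mi): east 20.2 sin 198° = -6.24, north 20.2 cos 198° = -19.21
Leg 2 (286°, 25.9 mi): east 25.9 sin 286° = -24.90, north 25.9 cos 286° = 7.14
Net displacement: -31.14 east, -12.07 north. Direction back to start is (31.14, 12.07): bearing = atan2(31.14, 12.07) mod 360° = 68.81° ≈ 069°.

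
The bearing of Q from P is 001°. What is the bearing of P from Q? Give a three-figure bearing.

Back-bearing = 001° + 180° = 181°.

181°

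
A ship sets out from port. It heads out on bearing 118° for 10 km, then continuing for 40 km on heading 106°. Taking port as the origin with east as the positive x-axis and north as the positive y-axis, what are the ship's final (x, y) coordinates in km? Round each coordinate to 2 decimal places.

Leg 1 (118°, 10 km): east 10 sin 118° = 8.83, north 10 cos 118° = -4.69
Leg 2 (106°, 40 km): east 40 sin 106° = 38.45, north 40 cos 106° = -11.03
Summing: 47.28 km east, -15.72 km north → (47.28, -15.72).

(47.28, -15.72)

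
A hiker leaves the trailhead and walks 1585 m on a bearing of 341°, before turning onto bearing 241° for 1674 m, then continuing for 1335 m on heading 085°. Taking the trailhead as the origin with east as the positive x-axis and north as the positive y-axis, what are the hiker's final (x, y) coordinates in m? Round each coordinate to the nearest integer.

Leg 1 (341°, 1585 m): east 1585 sin 341° = -516.03, north 1585 cos 341° = 1498.65
Leg 2 (241°, 1674 m): east 1674 sin 241° = -1464.11, north 1674 cos 241° = -811.57
Leg 3 (085°, 1335 m): east 1335 sin 85° = 1329.92, north 1335 cos 85° = 116.35
Summing: -650.22 m east, 803.43 m north → (-650, 803).

(-650, 803)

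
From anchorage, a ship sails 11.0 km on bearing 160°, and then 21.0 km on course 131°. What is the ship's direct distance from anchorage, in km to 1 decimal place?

31.1 km

Leg 1 (160°, 11.0 km): east 11.0 sin 160° = 3.76, north 11.0 cos 160° = -10.34
Leg 2 (131°, 21.0 km): east 21.0 sin 131° = 15.85, north 21.0 cos 131° = -13.78
Net: 19.61 east, -24.11 north. Distance = √((19.61)² + (-24.11)²) = 31.082 km.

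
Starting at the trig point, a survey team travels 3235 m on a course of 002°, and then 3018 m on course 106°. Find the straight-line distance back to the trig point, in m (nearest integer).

3854 m

Leg 1 (002°, 3235 m): east 3235 sin 2° = 112.90, north 3235 cos 2° = 3233.03
Leg 2 (106°, 3018 m): east 3018 sin 106° = 2901.09, north 3018 cos 106° = -831.87
Net: 3013.99 east, 2401.16 north. Distance = √((3013.99)² + (2401.16)²) = 3853.527 m.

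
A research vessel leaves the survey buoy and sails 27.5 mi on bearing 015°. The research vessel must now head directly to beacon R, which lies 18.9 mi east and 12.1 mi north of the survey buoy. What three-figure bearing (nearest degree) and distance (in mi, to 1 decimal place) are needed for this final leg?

Leg 1 (015°, 27.5 mi): east 27.5 sin 15° = 7.12, north 27.5 cos 15° = 26.56
Current position: (7.12, 26.56). Target: (18.9, 12.1). Remaining: Δeast = 11.78, Δnorth = -14.46.
Bearing = atan2(11.78, -14.46) mod 360° = 140.83°; distance = √((11.78)² + (-14.46)²) = 18.655 mi.

141°, 18.7 mi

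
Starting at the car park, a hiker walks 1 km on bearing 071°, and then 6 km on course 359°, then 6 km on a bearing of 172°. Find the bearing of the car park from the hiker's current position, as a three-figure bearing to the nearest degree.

257°

Leg 1 (071°, 1 km): east 1 sin 71° = 0.95, north 1 cos 71° = 0.33
Leg 2 (359°, 6 km): east 6 sin 359° = -0.10, north 6 cos 359° = 6.00
Leg 3 (172°, 6 km): east 6 sin 172° = 0.84, north 6 cos 172° = -5.94
Net displacement: 1.68 east, 0.38 north. Direction back to start is (-1.68, -0.38): bearing = atan2(-1.68, -0.38) mod 360° = 257.13° ≈ 257°.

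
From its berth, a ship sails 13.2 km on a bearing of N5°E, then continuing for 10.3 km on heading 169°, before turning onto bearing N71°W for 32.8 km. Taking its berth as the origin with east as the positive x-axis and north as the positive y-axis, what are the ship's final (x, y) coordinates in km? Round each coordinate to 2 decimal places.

Leg 1 (N5°E, 13.2 km): east 13.2 sin 5° = 1.15, north 13.2 cos 5° = 13.15
Leg 2 (169°, 10.3 km): east 10.3 sin 169° = 1.97, north 10.3 cos 169° = -10.11
Leg 3 (N71°W, 32.8 km): east 32.8 sin 289° = -31.01, north 32.8 cos 289° = 10.68
Summing: -27.90 km east, 13.72 km north → (-27.90, 13.72).

(-27.90, 13.72)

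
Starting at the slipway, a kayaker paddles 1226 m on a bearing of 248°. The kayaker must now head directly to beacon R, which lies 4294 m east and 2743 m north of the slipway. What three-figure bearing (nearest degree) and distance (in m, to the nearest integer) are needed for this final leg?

059°, 6305 m

Leg 1 (248°, 1226 m): east 1226 sin 248° = -1136.73, north 1226 cos 248° = -459.27
Current position: (-1136.73, -459.27). Target: (4294, 2743). Remaining: Δeast = 5430.73, Δnorth = 3202.27.
Bearing = atan2(5430.73, 3202.27) mod 360° = 59.47°; distance = √((5430.73)² + (3202.27)²) = 6304.547 m.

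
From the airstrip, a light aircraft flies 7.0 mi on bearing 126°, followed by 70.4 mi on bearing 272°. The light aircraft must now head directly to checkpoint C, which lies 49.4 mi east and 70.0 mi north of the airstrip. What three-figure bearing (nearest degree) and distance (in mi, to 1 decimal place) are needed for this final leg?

058°, 134.7 mi

Leg 1 (126°, 7.0 mi): east 7.0 sin 126° = 5.66, north 7.0 cos 126° = -4.11
Leg 2 (272°, 70.4 mi): east 70.4 sin 272° = -70.36, north 70.4 cos 272° = 2.46
Current position: (-64.69, -1.66). Target: (49.4, 70.0). Remaining: Δeast = 114.09, Δnorth = 71.66.
Bearing = atan2(114.09, 71.66) mod 360° = 57.87°; distance = √((114.09)² + (71.66)²) = 134.730 mi.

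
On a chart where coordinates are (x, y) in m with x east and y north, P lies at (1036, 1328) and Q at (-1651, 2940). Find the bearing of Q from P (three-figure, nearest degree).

Δeast = -1651 − 1036 = -2687.00; Δnorth = 2940 − 1328 = 1612.00.
Bearing = atan2(Δeast, Δnorth) mod 360° = 300.96° ≈ 301°.

301°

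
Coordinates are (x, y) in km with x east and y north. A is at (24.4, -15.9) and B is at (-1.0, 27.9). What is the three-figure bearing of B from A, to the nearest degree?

Δeast = -1.0 − 24.4 = -25.40; Δnorth = 27.9 − -15.9 = 43.80.
Bearing = atan2(Δeast, Δnorth) mod 360° = 329.89° ≈ 330°.

330°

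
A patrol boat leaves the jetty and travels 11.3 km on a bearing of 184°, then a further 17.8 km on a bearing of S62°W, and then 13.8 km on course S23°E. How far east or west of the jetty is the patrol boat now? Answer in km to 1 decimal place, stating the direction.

11.1 km west

Leg 1 (184°, 11.3 km): east 11.3 sin 184° = -0.79, north 11.3 cos 184° = -11.27
Leg 2 (S62°W, 17.8 km): east 17.8 sin 242° = -15.72, north 17.8 cos 242° = -8.36
Leg 3 (S23°E, 13.8 km): east 13.8 sin 157° = 5.39, north 13.8 cos 157° = -12.70
Net east component: -11.11 km.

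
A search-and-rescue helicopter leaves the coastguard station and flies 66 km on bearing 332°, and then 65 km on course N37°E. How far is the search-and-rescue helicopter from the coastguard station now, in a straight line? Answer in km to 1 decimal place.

110.5 km

Leg 1 (332°, 66 km): east 66 sin 332° = -30.99, north 66 cos 332° = 58.27
Leg 2 (N37°E, 65 km): east 65 sin 37° = 39.12, north 65 cos 37° = 51.91
Net: 8.13 east, 110.19 north. Distance = √((8.13)² + (110.19)²) = 110.486 km.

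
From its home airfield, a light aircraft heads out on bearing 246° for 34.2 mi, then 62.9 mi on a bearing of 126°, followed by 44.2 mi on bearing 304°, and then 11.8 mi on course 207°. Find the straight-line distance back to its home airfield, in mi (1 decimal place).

Leg 1 (246°, 34.2 mi): east 34.2 sin 246° = -31.24, north 34.2 cos 246° = -13.91
Leg 2 (126°, 62.9 mi): east 62.9 sin 126° = 50.89, north 62.9 cos 126° = -36.97
Leg 3 (304°, 44.2 mi): east 44.2 sin 304° = -36.64, north 44.2 cos 304° = 24.72
Leg 4 (207°, 11.8 mi): east 11.8 sin 207° = -5.36, north 11.8 cos 207° = -10.51
Net: -22.36 east, -36.68 north. Distance = √((-22.36)² + (-36.68)²) = 42.956 mi.

43.0 mi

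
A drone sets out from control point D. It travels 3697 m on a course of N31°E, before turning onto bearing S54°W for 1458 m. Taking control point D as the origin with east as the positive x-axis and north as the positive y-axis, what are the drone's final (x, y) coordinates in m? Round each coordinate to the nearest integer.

(725, 2312)

Leg 1 (N31°E, 3697 m): east 3697 sin 31° = 1904.10, north 3697 cos 31° = 3168.95
Leg 2 (S54°W, 1458 m): east 1458 sin 234° = -1179.55, north 1458 cos 234° = -856.99
Summing: 724.55 m east, 2311.96 m north → (725, 2312).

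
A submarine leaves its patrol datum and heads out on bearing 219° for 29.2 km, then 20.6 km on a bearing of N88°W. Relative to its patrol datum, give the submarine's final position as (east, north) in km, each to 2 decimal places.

(-38.96, -21.97)

Leg 1 (219°, 29.2 km): east 29.2 sin 219° = -18.38, north 29.2 cos 219° = -22.69
Leg 2 (N88°W, 20.6 km): east 20.6 sin 272° = -20.59, north 20.6 cos 272° = 0.72
Summing: -38.96 km east, -21.97 km north → (-38.96, -21.97).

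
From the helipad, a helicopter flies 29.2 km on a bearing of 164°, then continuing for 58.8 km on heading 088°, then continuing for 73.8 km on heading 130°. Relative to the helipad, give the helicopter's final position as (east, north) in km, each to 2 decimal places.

(123.35, -73.45)

Leg 1 (164°, 29.2 km): east 29.2 sin 164° = 8.05, north 29.2 cos 164° = -28.07
Leg 2 (088°, 58.8 km): east 58.8 sin 88° = 58.76, north 58.8 cos 88° = 2.05
Leg 3 (130°, 73.8 km): east 73.8 sin 130° = 56.53, north 73.8 cos 130° = -47.44
Summing: 123.35 km east, -73.45 km north → (123.35, -73.45).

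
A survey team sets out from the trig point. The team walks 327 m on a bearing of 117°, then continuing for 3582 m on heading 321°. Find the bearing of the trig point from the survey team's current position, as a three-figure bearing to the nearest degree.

143°

Leg 1 (117°, 327 m): east 327 sin 117° = 291.36, north 327 cos 117° = -148.45
Leg 2 (321°, 3582 m): east 3582 sin 321° = -2254.23, north 3582 cos 321° = 2783.74
Net displacement: -1962.87 east, 2635.28 north. Direction back to start is (1962.87, -2635.28): bearing = atan2(1962.87, -2635.28) mod 360° = 143.32° ≈ 143°.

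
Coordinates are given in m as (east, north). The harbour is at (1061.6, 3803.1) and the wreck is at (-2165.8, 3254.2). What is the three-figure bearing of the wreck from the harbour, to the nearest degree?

260°

Δeast = -2165.8 − 1061.6 = -3227.40; Δnorth = 3254.2 − 3803.1 = -548.90.
Bearing = atan2(Δeast, Δnorth) mod 360° = 260.35° ≈ 260°.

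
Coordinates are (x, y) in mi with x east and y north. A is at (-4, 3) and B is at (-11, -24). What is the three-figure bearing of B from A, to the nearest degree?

195°

Δeast = -11 − -4 = -7.00; Δnorth = -24 − 3 = -27.00.
Bearing = atan2(Δeast, Δnorth) mod 360° = 194.53° ≈ 195°.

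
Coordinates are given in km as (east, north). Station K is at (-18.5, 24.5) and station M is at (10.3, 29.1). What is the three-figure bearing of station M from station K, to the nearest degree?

081°

Δeast = 10.3 − -18.5 = 28.80; Δnorth = 29.1 − 24.5 = 4.60.
Bearing = atan2(Δeast, Δnorth) mod 360° = 80.93° ≈ 081°.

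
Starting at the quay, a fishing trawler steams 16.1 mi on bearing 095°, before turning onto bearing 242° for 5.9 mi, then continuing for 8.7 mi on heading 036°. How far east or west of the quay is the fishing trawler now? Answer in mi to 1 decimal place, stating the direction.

Leg 1 (095°, 16.1 mi): east 16.1 sin 95° = 16.04, north 16.1 cos 95° = -1.40
Leg 2 (242°, 5.9 mi): east 5.9 sin 242° = -5.21, north 5.9 cos 242° = -2.77
Leg 3 (036°, 8.7 mi): east 8.7 sin 36° = 5.11, north 8.7 cos 36° = 7.04
Net east component: 15.94 mi.

15.9 mi east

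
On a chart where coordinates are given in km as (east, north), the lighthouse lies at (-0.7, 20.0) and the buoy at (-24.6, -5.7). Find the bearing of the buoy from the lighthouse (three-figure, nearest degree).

Δeast = -24.6 − -0.7 = -23.90; Δnorth = -5.7 − 20.0 = -25.70.
Bearing = atan2(Δeast, Δnorth) mod 360° = 222.92° ≈ 223°.

223°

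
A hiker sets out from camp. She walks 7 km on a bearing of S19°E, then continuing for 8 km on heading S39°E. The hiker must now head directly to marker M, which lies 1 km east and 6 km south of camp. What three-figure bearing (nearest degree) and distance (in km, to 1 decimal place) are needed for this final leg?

Leg 1 (S19°E, 7 km): east 7 sin 161° = 2.28, north 7 cos 161° = -6.62
Leg 2 (S39°E, 8 km): east 8 sin 141° = 5.03, north 8 cos 141° = -6.22
Current position: (7.31, -12.84). Target: (1, -6). Remaining: Δeast = -6.31, Δnorth = 6.84.
Bearing = atan2(-6.31, 6.84) mod 360° = 317.27°; distance = √((-6.31)² + (6.84)²) = 9.305 km.

317°, 9.3 km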